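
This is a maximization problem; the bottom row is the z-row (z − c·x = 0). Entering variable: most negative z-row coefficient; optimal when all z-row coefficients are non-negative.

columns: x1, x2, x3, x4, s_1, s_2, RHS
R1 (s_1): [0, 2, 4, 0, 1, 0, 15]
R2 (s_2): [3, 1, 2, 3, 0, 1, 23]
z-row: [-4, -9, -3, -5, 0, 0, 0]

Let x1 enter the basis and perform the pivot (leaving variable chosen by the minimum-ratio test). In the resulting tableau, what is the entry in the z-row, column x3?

-1/3

Ratio test on column x1 — row 1: entry 0 ≤ 0; row 2: 23/3 = 23/3. Minimum is 23/3 at row 2 (s_2 leaves); pivot element 3.
Divide row 2 by 3; eliminate column x1 from the other rows.
z-row update in column x3: -3 − (-4)·(2/3) = -1/3.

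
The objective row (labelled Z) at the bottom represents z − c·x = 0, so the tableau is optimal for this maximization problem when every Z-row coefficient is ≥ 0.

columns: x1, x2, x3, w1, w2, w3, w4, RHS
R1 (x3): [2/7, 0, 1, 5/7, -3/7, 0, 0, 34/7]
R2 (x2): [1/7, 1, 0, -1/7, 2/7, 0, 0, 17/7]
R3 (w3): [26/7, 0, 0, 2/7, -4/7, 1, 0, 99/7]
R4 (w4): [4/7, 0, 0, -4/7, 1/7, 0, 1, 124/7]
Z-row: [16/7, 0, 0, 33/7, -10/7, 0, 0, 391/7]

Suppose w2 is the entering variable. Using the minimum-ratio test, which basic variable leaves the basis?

Column w2 entries and ratios — x3: -3/7 ≤ 0, skip; x2: (17/7)/(2/7) = 17/2; w3: -4/7 ≤ 0, skip; w4: (124/7)/(1/7) = 124.
Smallest ratio is 17/2 in the row of x2, so x2 leaves.

x2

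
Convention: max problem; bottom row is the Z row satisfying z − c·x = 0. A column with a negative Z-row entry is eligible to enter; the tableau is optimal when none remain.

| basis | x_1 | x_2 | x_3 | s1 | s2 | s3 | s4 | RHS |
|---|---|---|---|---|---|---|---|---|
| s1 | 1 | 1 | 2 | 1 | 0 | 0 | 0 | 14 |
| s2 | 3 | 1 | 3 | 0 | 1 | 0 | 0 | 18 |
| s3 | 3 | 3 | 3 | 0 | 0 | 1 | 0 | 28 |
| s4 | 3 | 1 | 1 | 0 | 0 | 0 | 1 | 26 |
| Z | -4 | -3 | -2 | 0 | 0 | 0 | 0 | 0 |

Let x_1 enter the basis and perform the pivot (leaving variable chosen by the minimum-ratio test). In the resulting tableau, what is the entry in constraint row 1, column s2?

Ratio test on column x_1 — row 1: 14/1 = 14; row 2: 18/3 = 6; row 3: 28/3 = 28/3; row 4: 26/3 = 26/3. Minimum is 6 at row 2 (s2 leaves); pivot element 3.
Divide row 2 by 3; eliminate column x_1 from the other rows.
Row 1 update in column s2: 0 − 1·(1/3) = -1/3.

-1/3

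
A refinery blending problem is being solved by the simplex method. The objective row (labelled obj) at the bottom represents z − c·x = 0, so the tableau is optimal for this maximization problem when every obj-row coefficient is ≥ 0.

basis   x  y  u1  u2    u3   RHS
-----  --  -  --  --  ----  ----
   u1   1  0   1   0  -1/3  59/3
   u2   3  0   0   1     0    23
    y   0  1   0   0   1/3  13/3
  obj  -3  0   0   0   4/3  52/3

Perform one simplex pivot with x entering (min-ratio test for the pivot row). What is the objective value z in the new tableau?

Ratio test on column x — row 1: (59/3)/1 = 59/3; row 2: 23/3 = 23/3; row 3: entry 0 ≤ 0. Minimum is 23/3 at row 2 (u2 leaves); pivot element 3.
Pivot on row 2; the obj-row RHS becomes 52/3 − (-3)·(23/3) = 121/3.

121/3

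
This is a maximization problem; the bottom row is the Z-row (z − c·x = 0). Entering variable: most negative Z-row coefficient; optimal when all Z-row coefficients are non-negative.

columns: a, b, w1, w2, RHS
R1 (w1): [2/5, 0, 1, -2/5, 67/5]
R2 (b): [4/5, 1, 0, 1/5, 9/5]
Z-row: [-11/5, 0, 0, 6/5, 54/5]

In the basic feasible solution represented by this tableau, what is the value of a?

a is not in the basis, so in the current basic feasible solution a = 0.

0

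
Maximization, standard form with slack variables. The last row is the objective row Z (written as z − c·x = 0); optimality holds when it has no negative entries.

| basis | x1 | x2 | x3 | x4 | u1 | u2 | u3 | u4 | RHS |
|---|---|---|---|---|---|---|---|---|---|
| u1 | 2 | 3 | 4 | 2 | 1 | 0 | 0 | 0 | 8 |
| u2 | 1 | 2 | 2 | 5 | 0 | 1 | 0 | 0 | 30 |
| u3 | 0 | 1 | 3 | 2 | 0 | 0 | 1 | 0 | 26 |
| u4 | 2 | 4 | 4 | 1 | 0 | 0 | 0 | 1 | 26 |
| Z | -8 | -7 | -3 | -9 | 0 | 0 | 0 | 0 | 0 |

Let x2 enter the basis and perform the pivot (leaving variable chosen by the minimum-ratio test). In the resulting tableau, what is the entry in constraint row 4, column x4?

-5/3

Ratio test on column x2 — row 1: 8/3 = 8/3; row 2: 30/2 = 15; row 3: 26/1 = 26; row 4: 26/4 = 13/2. Minimum is 8/3 at row 1 (u1 leaves); pivot element 3.
Divide row 1 by 3; eliminate column x2 from the other rows.
Row 4 update in column x4: 1 − 4·(2/3) = -5/3.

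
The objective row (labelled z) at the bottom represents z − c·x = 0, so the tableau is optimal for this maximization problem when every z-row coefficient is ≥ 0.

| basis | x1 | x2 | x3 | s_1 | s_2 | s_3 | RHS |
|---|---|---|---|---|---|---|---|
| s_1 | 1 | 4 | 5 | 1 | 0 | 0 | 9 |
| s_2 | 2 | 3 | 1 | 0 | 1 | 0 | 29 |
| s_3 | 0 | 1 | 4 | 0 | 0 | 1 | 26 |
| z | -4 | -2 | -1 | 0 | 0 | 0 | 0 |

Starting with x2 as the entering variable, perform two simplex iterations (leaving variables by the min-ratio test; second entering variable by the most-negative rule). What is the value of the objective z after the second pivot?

Ratio test on column x2 — row 1: 9/4 = 9/4; row 2: 29/3 = 29/3; row 3: 26/1 = 26. Minimum is 9/4 at row 1 (s_1 leaves); pivot element 4.
Pivot on row 1; the z-row RHS becomes 0 − (-2)·(9/4) = 9/2.
Next entering variable (most negative z-row entry -7/2): x1.
Ratio test on column x1 — row 1: (9/4)/(1/4) = 9; row 2: (89/4)/(5/4) = 89/5; row 3: entry -1/4 ≤ 0. Minimum is 9 at row 1 (x2 leaves); pivot element 1/4.
After the second pivot the z-row RHS is 9/2 − (-7/2)·9 = 36.

36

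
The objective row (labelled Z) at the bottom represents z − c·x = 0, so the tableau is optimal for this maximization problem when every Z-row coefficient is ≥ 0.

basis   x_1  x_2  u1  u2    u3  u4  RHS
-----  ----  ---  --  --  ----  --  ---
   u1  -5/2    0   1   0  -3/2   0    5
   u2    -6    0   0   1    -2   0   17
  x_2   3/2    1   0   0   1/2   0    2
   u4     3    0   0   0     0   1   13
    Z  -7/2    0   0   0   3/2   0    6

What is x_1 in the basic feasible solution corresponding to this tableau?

x_1 is not in the basis, so in the current basic feasible solution x_1 = 0.

0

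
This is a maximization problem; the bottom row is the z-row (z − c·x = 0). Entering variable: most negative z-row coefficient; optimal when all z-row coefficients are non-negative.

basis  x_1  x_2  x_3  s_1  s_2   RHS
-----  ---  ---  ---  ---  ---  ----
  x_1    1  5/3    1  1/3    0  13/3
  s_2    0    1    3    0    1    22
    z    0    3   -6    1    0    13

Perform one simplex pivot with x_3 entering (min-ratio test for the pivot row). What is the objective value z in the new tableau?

39

Ratio test on column x_3 — row 1: (13/3)/1 = 13/3; row 2: 22/3 = 22/3. Minimum is 13/3 at row 1 (x_1 leaves); pivot element 1.
Pivot on row 1; the z-row RHS becomes 13 − (-6)·(13/3) = 39.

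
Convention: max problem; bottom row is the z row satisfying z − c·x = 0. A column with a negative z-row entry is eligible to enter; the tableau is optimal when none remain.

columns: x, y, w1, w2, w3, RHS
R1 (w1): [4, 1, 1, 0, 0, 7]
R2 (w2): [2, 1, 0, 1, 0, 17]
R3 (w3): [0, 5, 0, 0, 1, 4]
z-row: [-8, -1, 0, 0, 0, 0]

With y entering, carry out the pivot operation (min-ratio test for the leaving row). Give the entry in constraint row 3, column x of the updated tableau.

Ratio test on column y — row 1: 7/1 = 7; row 2: 17/1 = 17; row 3: 4/5 = 4/5. Minimum is 4/5 at row 3 (w3 leaves); pivot element 5.
Divide row 3 by 5; eliminate column y from the other rows.
In the new row 3, the x entry is the old entry divided by the pivot: 0/5 = 0.

0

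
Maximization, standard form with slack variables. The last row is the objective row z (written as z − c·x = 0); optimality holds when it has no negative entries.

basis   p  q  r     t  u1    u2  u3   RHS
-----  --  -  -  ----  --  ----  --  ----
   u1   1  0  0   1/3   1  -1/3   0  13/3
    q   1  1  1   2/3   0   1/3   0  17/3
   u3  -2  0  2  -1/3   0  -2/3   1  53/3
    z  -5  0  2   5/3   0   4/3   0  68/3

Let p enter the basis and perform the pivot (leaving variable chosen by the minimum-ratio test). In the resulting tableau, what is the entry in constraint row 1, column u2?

-1/3

Ratio test on column p — row 1: (13/3)/1 = 13/3; row 2: (17/3)/1 = 17/3; row 3: entry -2 ≤ 0. Minimum is 13/3 at row 1 (u1 leaves); pivot element 1.
Divide row 1 by 1; eliminate column p from the other rows.
In the new row 1, the u2 entry is the old entry divided by the pivot: (-1/3)/1 = -1/3.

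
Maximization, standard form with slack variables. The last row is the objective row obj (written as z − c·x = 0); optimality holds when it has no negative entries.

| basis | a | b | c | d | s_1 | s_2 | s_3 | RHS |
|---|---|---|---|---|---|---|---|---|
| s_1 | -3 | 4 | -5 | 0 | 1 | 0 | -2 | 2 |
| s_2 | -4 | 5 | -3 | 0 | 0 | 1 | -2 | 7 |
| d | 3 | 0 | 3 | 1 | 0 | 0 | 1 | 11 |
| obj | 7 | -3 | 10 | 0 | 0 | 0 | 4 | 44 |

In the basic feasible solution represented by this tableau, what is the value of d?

11

d is basic (row 3); its value is the RHS of that row, 11.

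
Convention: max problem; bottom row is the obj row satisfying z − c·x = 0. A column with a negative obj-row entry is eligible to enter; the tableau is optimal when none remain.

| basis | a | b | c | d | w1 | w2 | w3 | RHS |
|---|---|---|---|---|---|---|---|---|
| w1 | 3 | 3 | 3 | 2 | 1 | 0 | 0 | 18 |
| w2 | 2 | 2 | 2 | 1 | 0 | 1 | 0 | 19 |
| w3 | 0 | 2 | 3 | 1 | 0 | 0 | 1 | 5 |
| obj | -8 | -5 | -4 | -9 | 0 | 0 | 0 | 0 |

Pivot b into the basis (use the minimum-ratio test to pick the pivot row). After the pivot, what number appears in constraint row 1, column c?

Ratio test on column b — row 1: 18/3 = 6; row 2: 19/2 = 19/2; row 3: 5/2 = 5/2. Minimum is 5/2 at row 3 (w3 leaves); pivot element 2.
Divide row 3 by 2; eliminate column b from the other rows.
Row 1 update in column c: 3 − 3·(3/2) = -3/2.

-3/2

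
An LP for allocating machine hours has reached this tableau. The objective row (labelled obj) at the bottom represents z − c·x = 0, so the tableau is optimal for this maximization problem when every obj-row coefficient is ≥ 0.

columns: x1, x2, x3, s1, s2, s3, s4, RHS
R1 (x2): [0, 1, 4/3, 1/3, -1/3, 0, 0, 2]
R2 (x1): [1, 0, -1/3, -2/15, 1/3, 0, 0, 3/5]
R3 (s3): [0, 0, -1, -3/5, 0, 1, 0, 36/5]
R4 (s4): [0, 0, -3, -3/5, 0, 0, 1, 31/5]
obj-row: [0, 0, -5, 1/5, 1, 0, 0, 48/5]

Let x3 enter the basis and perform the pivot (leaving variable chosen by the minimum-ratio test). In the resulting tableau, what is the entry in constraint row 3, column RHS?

87/10

Ratio test on column x3 — row 1: 2/(4/3) = 3/2; row 2: entry -1/3 ≤ 0; row 3: entry -1 ≤ 0; row 4: entry -3 ≤ 0. Minimum is 3/2 at row 1 (x2 leaves); pivot element 4/3.
Divide row 1 by 4/3; eliminate column x3 from the other rows.
Row 3 update in column RHS: 36/5 − (-1)·(3/2) = 87/10.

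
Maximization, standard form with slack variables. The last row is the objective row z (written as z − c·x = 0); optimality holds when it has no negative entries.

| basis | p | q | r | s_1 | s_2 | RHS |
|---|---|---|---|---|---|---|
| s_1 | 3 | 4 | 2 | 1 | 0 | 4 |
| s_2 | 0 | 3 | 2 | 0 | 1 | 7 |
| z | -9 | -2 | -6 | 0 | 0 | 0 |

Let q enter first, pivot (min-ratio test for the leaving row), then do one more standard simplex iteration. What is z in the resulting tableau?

12

Ratio test on column q — row 1: 4/4 = 1; row 2: 7/3 = 7/3. Minimum is 1 at row 1 (s_1 leaves); pivot element 4.
Pivot on row 1; the z-row RHS becomes 0 − (-2)·1 = 2.
Next entering variable (most negative z-row entry -15/2): p.
Ratio test on column p — row 1: 1/(3/4) = 4/3; row 2: entry -9/4 ≤ 0. Minimum is 4/3 at row 1 (q leaves); pivot element 3/4.
After the second pivot the z-row RHS is 2 − (-15/2)·(4/3) = 12.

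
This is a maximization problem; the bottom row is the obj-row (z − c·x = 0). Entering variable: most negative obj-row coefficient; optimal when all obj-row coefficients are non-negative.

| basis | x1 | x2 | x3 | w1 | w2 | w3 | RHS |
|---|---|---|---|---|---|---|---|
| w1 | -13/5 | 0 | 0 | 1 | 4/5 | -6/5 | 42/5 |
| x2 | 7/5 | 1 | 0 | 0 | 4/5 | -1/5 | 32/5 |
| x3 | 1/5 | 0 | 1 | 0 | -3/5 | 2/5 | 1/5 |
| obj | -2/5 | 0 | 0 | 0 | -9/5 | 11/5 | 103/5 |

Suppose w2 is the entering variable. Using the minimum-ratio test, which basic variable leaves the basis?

x2

Column w2 entries and ratios — w1: (42/5)/(4/5) = 21/2; x2: (32/5)/(4/5) = 8; x3: -3/5 ≤ 0, skip.
Smallest ratio is 8 in the row of x2, so x2 leaves.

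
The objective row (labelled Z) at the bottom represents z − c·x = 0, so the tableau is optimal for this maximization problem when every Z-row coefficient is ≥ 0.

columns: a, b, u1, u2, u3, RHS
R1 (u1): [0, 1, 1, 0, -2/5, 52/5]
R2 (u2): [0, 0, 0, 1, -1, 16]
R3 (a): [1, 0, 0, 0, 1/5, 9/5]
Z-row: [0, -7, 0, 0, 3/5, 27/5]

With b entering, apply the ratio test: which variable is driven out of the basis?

Column b entries and ratios — u1: (52/5)/1 = 52/5; u2: 0 ≤ 0, skip; a: 0 ≤ 0, skip.
Smallest ratio is 52/5 in the row of u1, so u1 leaves.

u1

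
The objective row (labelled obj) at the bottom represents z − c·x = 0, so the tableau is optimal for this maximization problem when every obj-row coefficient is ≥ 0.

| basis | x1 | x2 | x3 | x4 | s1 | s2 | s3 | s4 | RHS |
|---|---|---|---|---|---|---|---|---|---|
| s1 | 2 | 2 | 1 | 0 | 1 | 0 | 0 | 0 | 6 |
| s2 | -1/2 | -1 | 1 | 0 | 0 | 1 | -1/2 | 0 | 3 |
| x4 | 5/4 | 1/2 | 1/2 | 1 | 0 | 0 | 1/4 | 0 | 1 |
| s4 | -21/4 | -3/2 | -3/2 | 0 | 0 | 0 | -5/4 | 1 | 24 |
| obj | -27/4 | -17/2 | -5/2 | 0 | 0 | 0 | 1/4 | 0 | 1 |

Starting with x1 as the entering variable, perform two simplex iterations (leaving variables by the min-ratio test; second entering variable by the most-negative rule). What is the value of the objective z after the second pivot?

Ratio test on column x1 — row 1: 6/2 = 3; row 2: entry -1/2 ≤ 0; row 3: 1/(5/4) = 4/5; row 4: entry -21/4 ≤ 0. Minimum is 4/5 at row 3 (x4 leaves); pivot element 5/4.
Pivot on row 3; the obj-row RHS becomes 1 − (-27/4)·(4/5) = 32/5.
Next entering variable (most negative obj-row entry -29/5): x2.
Ratio test on column x2 — row 1: (22/5)/(6/5) = 11/3; row 2: entry -4/5 ≤ 0; row 3: (4/5)/(2/5) = 2; row 4: (141/5)/(3/5) = 47. Minimum is 2 at row 3 (x1 leaves); pivot element 2/5.
After the second pivot the obj-row RHS is 32/5 − (-29/5)·2 = 18.

18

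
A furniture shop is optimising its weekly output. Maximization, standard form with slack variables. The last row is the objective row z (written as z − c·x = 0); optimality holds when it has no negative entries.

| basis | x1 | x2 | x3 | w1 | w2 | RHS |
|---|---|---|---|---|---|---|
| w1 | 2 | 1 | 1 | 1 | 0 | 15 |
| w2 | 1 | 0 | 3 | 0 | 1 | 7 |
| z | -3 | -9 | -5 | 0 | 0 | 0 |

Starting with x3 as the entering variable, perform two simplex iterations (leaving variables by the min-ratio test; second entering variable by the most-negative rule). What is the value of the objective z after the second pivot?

Ratio test on column x3 — row 1: 15/1 = 15; row 2: 7/3 = 7/3. Minimum is 7/3 at row 2 (w2 leaves); pivot element 3.
Pivot on row 2; the z-row RHS becomes 0 − (-5)·(7/3) = 35/3.
Next entering variable (most negative z-row entry -9): x2.
Ratio test on column x2 — row 1: (38/3)/1 = 38/3; row 2: entry 0 ≤ 0. Minimum is 38/3 at row 1 (w1 leaves); pivot element 1.
After the second pivot the z-row RHS is 35/3 − (-9)·(38/3) = 377/3.

377/3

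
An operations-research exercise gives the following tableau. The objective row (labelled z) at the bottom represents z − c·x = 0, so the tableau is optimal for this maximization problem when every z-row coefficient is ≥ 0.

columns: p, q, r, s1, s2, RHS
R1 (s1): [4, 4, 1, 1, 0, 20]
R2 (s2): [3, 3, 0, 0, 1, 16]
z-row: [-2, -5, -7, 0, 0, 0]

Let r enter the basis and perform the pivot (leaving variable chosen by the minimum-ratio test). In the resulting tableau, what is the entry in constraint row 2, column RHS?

Ratio test on column r — row 1: 20/1 = 20; row 2: entry 0 ≤ 0. Minimum is 20 at row 1 (s1 leaves); pivot element 1.
Divide row 1 by 1; eliminate column r from the other rows.
Row 2 update in column RHS: 16 − 0·20 = 16.

16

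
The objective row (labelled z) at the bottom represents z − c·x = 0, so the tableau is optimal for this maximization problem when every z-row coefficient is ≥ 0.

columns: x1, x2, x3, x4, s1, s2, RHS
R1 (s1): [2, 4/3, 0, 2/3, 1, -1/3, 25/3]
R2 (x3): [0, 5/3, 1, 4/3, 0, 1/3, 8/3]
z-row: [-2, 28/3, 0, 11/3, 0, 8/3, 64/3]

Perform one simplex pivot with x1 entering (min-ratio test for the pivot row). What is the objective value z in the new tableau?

Ratio test on column x1 — row 1: (25/3)/2 = 25/6; row 2: entry 0 ≤ 0. Minimum is 25/6 at row 1 (s1 leaves); pivot element 2.
Pivot on row 1; the z-row RHS becomes 64/3 − (-2)·(25/6) = 89/3.

89/3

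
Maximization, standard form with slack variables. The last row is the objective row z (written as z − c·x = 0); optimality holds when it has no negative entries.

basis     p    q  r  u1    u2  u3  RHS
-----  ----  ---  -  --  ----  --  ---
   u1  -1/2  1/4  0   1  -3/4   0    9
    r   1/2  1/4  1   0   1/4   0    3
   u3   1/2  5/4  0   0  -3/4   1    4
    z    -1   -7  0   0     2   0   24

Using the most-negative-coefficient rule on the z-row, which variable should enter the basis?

q

Negative z-row entries: p: -1, q: -7.
The most negative is -7 in column q, so q enters.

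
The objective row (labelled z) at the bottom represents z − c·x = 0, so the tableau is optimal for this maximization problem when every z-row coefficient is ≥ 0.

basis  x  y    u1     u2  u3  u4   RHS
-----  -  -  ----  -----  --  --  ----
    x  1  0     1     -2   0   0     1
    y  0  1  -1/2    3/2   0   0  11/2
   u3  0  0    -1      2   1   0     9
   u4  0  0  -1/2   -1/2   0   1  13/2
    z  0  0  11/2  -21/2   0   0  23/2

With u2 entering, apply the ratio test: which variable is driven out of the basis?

Column u2 entries and ratios — x: -2 ≤ 0, skip; y: (11/2)/(3/2) = 11/3; u3: 9/2 = 9/2; u4: -1/2 ≤ 0, skip.
Smallest ratio is 11/3 in the row of y, so y leaves.

y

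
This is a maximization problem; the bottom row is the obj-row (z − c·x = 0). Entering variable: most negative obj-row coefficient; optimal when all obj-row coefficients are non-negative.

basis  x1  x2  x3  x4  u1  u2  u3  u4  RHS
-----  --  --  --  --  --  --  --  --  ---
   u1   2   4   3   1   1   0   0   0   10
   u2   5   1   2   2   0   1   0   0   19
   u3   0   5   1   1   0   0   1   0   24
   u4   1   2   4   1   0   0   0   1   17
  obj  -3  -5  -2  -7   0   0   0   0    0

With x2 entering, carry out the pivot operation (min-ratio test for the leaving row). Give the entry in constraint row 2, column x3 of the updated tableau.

Ratio test on column x2 — row 1: 10/4 = 5/2; row 2: 19/1 = 19; row 3: 24/5 = 24/5; row 4: 17/2 = 17/2. Minimum is 5/2 at row 1 (u1 leaves); pivot element 4.
Divide row 1 by 4; eliminate column x2 from the other rows.
Row 2 update in column x3: 2 − 1·(3/4) = 5/4.

5/4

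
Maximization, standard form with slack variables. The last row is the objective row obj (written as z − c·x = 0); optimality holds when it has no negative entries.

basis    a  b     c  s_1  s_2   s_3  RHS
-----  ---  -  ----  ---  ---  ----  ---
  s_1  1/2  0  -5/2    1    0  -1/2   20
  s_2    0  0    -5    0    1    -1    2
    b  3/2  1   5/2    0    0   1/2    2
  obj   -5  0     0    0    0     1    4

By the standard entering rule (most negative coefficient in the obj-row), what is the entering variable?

a

Negative obj-row entries: a: -5.
The most negative is -5 in column a, so a enters.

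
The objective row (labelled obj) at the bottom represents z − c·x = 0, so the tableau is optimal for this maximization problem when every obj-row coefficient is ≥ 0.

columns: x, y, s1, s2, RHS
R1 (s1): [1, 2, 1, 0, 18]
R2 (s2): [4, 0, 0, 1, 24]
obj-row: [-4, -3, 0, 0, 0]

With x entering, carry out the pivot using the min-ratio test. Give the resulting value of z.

Ratio test on column x — row 1: 18/1 = 18; row 2: 24/4 = 6. Minimum is 6 at row 2 (s2 leaves); pivot element 4.
Pivot on row 2; the obj-row RHS becomes 0 − (-4)·6 = 24.

24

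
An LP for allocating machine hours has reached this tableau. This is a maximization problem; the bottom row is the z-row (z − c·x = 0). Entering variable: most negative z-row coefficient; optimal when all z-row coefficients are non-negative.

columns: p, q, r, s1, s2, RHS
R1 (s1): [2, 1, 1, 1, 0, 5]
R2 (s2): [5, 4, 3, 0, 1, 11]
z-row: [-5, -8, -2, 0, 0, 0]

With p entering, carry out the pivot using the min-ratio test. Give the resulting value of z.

Ratio test on column p — row 1: 5/2 = 5/2; row 2: 11/5 = 11/5. Minimum is 11/5 at row 2 (s2 leaves); pivot element 5.
Pivot on row 2; the z-row RHS becomes 0 − (-5)·(11/5) = 11.

11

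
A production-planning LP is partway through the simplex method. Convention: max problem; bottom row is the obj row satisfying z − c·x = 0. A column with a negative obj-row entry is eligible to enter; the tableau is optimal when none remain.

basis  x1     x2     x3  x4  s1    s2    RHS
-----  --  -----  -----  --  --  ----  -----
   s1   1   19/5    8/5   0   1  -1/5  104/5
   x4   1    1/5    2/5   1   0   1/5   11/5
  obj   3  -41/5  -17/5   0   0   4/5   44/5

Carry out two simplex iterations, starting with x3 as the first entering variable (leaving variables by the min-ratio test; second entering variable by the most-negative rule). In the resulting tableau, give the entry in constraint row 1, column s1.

1/3

Ratio test on column x3 — row 1: (104/5)/(8/5) = 13; row 2: (11/5)/(2/5) = 11/2. Minimum is 11/2 at row 2 (x4 leaves); pivot element 2/5.
Divide row 2 by 2/5; eliminate column x3 from the other rows.
Second iteration: most negative obj-row entry is -13/2 in column x2, so x2 enters.
Ratio test on column x2 — row 1: 12/3 = 4; row 2: (11/2)/(1/2) = 11. Minimum is 4 at row 1 (s1 leaves); pivot element 3.
Divide row 1 by 3; eliminate column x2 from the other rows.
After both pivots, the entry at constraint row 1, column s1 is 1/3.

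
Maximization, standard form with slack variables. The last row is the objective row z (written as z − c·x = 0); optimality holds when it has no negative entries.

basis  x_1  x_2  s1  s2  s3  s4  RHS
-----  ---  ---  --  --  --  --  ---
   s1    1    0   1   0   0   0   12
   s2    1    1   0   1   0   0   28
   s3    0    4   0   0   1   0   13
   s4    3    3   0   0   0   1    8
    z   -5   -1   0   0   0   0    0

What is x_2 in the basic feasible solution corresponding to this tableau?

0

x_2 is not in the basis, so in the current basic feasible solution x_2 = 0.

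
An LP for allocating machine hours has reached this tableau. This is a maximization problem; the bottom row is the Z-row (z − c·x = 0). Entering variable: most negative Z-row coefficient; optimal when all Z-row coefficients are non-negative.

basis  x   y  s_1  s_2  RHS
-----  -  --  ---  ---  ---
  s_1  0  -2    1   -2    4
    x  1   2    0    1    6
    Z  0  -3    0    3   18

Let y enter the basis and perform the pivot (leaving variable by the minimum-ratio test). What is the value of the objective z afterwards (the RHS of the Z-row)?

27

Ratio test on column y — row 1: entry -2 ≤ 0; row 2: 6/2 = 3. Minimum is 3 at row 2 (x leaves); pivot element 2.
Pivot on row 2; the Z-row RHS becomes 18 − (-3)·3 = 27.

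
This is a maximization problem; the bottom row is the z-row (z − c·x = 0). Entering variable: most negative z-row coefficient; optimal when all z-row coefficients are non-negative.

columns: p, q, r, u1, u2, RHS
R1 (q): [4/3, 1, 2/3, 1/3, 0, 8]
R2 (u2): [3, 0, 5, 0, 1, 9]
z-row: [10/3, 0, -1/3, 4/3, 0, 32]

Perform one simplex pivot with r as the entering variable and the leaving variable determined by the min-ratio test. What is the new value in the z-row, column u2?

1/15

Ratio test on column r — row 1: 8/(2/3) = 12; row 2: 9/5 = 9/5. Minimum is 9/5 at row 2 (u2 leaves); pivot element 5.
Divide row 2 by 5; eliminate column r from the other rows.
z-row update in column u2: 0 − (-1/3)·(1/5) = 1/15.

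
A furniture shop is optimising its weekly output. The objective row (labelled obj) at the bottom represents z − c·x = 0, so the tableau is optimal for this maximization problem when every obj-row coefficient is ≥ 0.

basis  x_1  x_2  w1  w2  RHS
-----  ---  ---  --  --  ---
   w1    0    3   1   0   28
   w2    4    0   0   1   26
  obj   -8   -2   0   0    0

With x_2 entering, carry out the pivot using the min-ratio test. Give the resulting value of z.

56/3

Ratio test on column x_2 — row 1: 28/3 = 28/3; row 2: entry 0 ≤ 0. Minimum is 28/3 at row 1 (w1 leaves); pivot element 3.
Pivot on row 1; the obj-row RHS becomes 0 − (-2)·(28/3) = 56/3.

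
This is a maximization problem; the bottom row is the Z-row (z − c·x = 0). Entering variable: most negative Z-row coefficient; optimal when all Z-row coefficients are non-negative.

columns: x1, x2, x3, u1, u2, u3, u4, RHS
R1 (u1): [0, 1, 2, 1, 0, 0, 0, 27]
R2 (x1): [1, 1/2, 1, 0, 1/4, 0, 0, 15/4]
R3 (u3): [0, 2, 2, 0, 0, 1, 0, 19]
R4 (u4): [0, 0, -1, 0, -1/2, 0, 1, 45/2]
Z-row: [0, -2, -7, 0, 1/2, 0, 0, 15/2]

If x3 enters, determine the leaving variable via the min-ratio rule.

x1

Column x3 entries and ratios — u1: 27/2 = 27/2; x1: (15/4)/1 = 15/4; u3: 19/2 = 19/2; u4: -1 ≤ 0, skip.
Smallest ratio is 15/4 in the row of x1, so x1 leaves.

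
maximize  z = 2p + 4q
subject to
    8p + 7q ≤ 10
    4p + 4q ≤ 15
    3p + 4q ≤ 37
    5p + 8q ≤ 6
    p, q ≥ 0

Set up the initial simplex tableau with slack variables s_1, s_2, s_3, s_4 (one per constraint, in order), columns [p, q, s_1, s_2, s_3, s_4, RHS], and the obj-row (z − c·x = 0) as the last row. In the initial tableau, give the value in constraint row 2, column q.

4

Constraint 2 has coefficient 4 on q.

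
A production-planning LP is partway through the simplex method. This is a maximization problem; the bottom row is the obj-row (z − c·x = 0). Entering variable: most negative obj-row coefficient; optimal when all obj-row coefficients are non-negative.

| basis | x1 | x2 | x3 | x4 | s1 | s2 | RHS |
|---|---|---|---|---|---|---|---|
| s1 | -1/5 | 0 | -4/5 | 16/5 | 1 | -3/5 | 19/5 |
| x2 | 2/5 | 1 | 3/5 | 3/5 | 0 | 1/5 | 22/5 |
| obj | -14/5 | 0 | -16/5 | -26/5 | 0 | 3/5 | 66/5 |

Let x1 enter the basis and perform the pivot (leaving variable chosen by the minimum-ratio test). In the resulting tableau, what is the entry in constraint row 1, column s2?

-1/2

Ratio test on column x1 — row 1: entry -1/5 ≤ 0; row 2: (22/5)/(2/5) = 11. Minimum is 11 at row 2 (x2 leaves); pivot element 2/5.
Divide row 2 by 2/5; eliminate column x1 from the other rows.
Row 1 update in column s2: -3/5 − (-1/5)·(1/2) = -1/2.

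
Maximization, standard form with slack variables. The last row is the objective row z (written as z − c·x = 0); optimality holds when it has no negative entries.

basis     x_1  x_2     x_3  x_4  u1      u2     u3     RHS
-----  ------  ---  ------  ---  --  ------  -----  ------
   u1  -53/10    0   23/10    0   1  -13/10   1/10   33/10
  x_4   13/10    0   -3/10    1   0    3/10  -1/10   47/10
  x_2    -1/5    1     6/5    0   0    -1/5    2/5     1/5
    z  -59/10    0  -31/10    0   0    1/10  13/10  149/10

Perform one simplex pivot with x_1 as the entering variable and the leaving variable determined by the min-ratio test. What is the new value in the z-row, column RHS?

471/13

Ratio test on column x_1 — row 1: entry -53/10 ≤ 0; row 2: (47/10)/(13/10) = 47/13; row 3: entry -1/5 ≤ 0. Minimum is 47/13 at row 2 (x_4 leaves); pivot element 13/10.
Divide row 2 by 13/10; eliminate column x_1 from the other rows.
z-row update in column RHS: 149/10 − (-59/10)·(47/13) = 471/13.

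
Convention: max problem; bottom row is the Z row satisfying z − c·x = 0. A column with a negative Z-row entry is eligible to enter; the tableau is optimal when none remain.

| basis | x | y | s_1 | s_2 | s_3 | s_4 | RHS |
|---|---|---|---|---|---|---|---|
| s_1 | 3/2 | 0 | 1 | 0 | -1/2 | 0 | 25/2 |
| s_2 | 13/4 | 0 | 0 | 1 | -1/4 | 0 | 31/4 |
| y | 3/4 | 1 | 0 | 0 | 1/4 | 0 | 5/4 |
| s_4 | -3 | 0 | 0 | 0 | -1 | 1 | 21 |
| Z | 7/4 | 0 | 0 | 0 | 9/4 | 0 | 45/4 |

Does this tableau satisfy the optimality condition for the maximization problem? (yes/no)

Every Z-row coefficient is ≥ 0, so the tableau is optimal.

yes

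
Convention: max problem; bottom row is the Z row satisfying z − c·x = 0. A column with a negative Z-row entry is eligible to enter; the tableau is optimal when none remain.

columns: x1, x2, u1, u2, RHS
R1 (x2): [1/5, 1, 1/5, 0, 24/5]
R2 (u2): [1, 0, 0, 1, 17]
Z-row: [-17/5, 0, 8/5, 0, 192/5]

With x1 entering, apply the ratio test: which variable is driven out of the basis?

u2

Column x1 entries and ratios — x2: (24/5)/(1/5) = 24; u2: 17/1 = 17.
Smallest ratio is 17 in the row of u2, so u2 leaves.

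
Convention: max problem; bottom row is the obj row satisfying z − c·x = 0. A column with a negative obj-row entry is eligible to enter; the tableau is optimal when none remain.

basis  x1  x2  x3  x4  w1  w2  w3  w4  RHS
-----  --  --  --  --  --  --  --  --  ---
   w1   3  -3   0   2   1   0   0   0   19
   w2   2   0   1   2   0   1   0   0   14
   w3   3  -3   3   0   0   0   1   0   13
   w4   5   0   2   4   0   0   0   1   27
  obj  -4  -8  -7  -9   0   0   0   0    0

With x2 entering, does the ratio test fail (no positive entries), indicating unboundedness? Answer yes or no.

Every constraint-row entry in column x2 is ≤ 0, so increasing x2 is unbounded.

yes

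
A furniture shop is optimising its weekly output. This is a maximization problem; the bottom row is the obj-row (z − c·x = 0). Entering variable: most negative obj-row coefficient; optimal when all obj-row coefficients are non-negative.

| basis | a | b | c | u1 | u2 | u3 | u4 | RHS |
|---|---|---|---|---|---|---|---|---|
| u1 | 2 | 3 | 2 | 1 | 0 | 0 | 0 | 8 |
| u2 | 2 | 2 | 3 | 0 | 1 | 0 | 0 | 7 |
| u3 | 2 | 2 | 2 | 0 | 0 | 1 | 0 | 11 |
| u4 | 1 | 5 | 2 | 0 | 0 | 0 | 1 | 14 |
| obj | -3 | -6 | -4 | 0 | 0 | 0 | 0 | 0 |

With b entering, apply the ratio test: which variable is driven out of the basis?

Column b entries and ratios — u1: 8/3 = 8/3; u2: 7/2 = 7/2; u3: 11/2 = 11/2; u4: 14/5 = 14/5.
Smallest ratio is 8/3 in the row of u1, so u1 leaves.

u1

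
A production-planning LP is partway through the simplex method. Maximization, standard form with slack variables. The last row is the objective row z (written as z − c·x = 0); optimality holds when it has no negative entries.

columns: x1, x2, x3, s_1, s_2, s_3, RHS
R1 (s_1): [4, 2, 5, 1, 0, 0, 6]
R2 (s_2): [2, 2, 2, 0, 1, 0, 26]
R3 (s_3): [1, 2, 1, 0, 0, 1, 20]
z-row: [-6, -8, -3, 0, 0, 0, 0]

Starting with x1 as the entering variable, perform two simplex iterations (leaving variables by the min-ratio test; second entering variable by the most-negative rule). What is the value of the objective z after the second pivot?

Ratio test on column x1 — row 1: 6/4 = 3/2; row 2: 26/2 = 13; row 3: 20/1 = 20. Minimum is 3/2 at row 1 (s_1 leaves); pivot element 4.
Pivot on row 1; the z-row RHS becomes 0 − (-6)·(3/2) = 9.
Next entering variable (most negative z-row entry -5): x2.
Ratio test on column x2 — row 1: (3/2)/(1/2) = 3; row 2: 23/1 = 23; row 3: (37/2)/(3/2) = 37/3. Minimum is 3 at row 1 (x1 leaves); pivot element 1/2.
After the second pivot the z-row RHS is 9 − (-5)·3 = 24.

24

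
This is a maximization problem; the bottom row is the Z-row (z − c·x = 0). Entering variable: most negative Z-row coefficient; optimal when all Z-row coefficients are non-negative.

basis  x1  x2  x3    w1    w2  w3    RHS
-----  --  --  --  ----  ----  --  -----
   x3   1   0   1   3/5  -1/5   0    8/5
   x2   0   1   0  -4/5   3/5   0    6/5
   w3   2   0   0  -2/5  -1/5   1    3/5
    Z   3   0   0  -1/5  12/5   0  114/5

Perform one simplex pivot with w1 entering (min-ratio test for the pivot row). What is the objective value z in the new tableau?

Ratio test on column w1 — row 1: (8/5)/(3/5) = 8/3; row 2: entry -4/5 ≤ 0; row 3: entry -2/5 ≤ 0. Minimum is 8/3 at row 1 (x3 leaves); pivot element 3/5.
Pivot on row 1; the Z-row RHS becomes 114/5 − (-1/5)·(8/3) = 70/3.

70/3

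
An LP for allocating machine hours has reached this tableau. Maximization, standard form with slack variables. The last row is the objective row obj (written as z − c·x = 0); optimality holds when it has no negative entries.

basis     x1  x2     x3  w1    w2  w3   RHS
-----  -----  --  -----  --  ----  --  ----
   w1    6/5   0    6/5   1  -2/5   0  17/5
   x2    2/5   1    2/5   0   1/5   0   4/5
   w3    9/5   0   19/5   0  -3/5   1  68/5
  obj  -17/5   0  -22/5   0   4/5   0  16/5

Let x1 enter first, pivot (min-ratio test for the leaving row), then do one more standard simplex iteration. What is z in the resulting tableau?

Ratio test on column x1 — row 1: (17/5)/(6/5) = 17/6; row 2: (4/5)/(2/5) = 2; row 3: (68/5)/(9/5) = 68/9. Minimum is 2 at row 2 (x2 leaves); pivot element 2/5.
Pivot on row 2; the obj-row RHS becomes 16/5 − (-17/5)·2 = 10.
Next entering variable (most negative obj-row entry -1): x3.
Ratio test on column x3 — row 1: entry 0 ≤ 0; row 2: 2/1 = 2; row 3: 10/2 = 5. Minimum is 2 at row 2 (x1 leaves); pivot element 1.
After the second pivot the obj-row RHS is 10 − (-1)·2 = 12.

12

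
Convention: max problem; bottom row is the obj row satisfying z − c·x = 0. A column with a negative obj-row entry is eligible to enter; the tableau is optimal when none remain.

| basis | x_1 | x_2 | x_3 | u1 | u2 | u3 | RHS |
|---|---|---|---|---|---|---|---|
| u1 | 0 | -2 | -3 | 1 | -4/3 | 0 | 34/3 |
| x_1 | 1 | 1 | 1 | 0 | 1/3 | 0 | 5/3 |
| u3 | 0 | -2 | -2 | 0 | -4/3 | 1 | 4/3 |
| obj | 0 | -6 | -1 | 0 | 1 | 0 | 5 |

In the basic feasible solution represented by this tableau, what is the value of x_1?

5/3

x_1 is basic (row 2); its value is the RHS of that row, 5/3.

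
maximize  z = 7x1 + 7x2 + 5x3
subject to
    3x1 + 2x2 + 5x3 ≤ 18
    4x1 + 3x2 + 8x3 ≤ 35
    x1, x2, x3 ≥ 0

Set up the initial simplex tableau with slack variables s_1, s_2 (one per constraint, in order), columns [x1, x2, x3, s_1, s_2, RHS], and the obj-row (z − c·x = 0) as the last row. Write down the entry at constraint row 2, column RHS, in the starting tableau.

35

The RHS of constraint 2 is b_2 = 35.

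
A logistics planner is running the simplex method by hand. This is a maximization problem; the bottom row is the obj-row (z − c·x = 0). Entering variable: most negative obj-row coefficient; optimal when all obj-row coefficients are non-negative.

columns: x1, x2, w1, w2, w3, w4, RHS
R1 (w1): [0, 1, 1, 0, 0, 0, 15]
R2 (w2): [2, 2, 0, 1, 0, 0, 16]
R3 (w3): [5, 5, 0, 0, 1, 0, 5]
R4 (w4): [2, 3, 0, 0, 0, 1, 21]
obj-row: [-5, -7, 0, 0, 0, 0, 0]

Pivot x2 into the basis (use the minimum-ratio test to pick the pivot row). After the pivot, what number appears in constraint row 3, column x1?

1

Ratio test on column x2 — row 1: 15/1 = 15; row 2: 16/2 = 8; row 3: 5/5 = 1; row 4: 21/3 = 7. Minimum is 1 at row 3 (w3 leaves); pivot element 5.
Divide row 3 by 5; eliminate column x2 from the other rows.
In the new row 3, the x1 entry is the old entry divided by the pivot: 5/5 = 1.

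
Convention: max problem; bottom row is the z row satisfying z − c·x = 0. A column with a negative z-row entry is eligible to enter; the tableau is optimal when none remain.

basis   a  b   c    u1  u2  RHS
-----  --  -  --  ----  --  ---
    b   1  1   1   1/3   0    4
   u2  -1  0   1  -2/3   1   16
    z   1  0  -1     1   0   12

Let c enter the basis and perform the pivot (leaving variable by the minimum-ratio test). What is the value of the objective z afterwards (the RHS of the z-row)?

Ratio test on column c — row 1: 4/1 = 4; row 2: 16/1 = 16. Minimum is 4 at row 1 (b leaves); pivot element 1.
Pivot on row 1; the z-row RHS becomes 12 − (-1)·4 = 16.

16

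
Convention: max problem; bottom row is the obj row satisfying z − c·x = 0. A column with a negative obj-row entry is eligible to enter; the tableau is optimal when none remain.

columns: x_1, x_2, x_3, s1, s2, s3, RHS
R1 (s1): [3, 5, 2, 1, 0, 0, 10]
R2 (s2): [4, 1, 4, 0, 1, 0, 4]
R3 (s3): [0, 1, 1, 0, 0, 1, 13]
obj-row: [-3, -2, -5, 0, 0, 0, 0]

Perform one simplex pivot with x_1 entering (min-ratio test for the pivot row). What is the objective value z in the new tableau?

3

Ratio test on column x_1 — row 1: 10/3 = 10/3; row 2: 4/4 = 1; row 3: entry 0 ≤ 0. Minimum is 1 at row 2 (s2 leaves); pivot element 4.
Pivot on row 2; the obj-row RHS becomes 0 − (-3)·1 = 3.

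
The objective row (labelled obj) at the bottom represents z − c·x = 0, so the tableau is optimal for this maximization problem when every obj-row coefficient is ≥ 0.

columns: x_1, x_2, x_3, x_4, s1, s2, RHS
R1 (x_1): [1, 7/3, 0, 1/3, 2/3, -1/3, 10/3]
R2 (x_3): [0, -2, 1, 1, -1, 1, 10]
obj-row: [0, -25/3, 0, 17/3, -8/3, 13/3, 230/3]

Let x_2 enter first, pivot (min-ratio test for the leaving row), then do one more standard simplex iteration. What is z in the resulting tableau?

Ratio test on column x_2 — row 1: (10/3)/(7/3) = 10/7; row 2: entry -2 ≤ 0. Minimum is 10/7 at row 1 (x_1 leaves); pivot element 7/3.
Pivot on row 1; the obj-row RHS becomes 230/3 − (-25/3)·(10/7) = 620/7.
Next entering variable (most negative obj-row entry -2/7): s1.
Ratio test on column s1 — row 1: (10/7)/(2/7) = 5; row 2: entry -3/7 ≤ 0. Minimum is 5 at row 1 (x_2 leaves); pivot element 2/7.
After the second pivot the obj-row RHS is 620/7 − (-2/7)·5 = 90.

90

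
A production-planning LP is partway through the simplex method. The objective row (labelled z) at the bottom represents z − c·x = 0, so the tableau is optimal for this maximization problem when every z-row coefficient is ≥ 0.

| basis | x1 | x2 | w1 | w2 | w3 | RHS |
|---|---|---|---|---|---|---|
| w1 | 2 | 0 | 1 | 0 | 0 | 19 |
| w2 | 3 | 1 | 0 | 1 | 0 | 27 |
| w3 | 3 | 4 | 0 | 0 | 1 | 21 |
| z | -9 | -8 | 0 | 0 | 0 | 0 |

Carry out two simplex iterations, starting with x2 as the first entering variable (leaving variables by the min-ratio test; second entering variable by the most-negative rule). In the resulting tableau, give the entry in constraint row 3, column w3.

1/3

Ratio test on column x2 — row 1: entry 0 ≤ 0; row 2: 27/1 = 27; row 3: 21/4 = 21/4. Minimum is 21/4 at row 3 (w3 leaves); pivot element 4.
Divide row 3 by 4; eliminate column x2 from the other rows.
Second iteration: most negative z-row entry is -3 in column x1, so x1 enters.
Ratio test on column x1 — row 1: 19/2 = 19/2; row 2: (87/4)/(9/4) = 29/3; row 3: (21/4)/(3/4) = 7. Minimum is 7 at row 3 (x2 leaves); pivot element 3/4.
Divide row 3 by 3/4; eliminate column x1 from the other rows.
After both pivots, the entry at constraint row 3, column w3 is 1/3.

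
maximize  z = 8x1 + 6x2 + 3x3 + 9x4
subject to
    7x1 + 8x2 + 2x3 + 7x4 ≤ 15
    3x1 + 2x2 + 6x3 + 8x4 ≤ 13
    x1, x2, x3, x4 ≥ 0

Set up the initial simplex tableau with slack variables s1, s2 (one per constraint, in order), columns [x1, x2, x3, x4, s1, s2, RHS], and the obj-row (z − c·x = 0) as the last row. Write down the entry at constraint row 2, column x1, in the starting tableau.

Constraint 2 has coefficient 3 on x1.

3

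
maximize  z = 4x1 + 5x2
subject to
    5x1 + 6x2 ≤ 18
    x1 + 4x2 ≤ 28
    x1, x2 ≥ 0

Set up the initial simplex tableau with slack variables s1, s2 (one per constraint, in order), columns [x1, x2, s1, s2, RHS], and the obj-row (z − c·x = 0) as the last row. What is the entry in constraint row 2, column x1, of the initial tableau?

Constraint 2 has coefficient 1 on x1.

1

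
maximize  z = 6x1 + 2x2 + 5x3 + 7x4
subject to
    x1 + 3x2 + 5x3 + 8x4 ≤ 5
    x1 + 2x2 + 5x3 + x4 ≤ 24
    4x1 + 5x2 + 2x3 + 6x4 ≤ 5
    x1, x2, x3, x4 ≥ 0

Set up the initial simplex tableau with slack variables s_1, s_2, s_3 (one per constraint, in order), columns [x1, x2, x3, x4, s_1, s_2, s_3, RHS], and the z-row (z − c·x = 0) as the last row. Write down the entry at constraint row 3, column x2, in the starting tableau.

5

Constraint 3 has coefficient 5 on x2.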